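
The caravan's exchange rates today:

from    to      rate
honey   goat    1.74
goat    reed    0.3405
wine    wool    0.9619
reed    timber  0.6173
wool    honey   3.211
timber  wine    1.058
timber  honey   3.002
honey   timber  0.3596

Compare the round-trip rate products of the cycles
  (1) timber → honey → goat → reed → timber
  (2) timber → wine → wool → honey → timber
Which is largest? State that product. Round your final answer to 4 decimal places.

1.1751

(1) 3.002 × 1.74 × 0.3405 × 0.6173 = 1.09793
(2) 1.058 × 0.9619 × 3.211 × 0.3596 = 1.17510
Highest is cycle (2) at 1.1751 (>1, arbitrage).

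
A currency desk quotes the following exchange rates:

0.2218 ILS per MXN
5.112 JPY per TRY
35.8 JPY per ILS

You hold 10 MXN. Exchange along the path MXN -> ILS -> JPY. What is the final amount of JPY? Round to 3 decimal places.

79.404

10 MXN × 0.2218 = 2.218 ILS
2.218 ILS × 35.8 = 79.4044 JPY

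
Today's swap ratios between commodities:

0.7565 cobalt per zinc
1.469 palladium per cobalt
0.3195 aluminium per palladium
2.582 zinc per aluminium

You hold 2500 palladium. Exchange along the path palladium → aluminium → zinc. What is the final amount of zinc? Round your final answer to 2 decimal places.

2500 palladium × 0.3195 = 798.75 aluminium
798.75 aluminium × 2.582 = 2062.3725 zinc

2062.37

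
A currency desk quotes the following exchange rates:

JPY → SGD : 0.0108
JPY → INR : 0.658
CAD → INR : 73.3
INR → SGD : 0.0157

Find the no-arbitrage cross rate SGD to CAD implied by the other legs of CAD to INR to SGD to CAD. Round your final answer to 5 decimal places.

Known legs of the cycle: 73.3 × 0.0157 = 1.15081
For no arbitrage the full-cycle product must be 1, so the missing rate is 1 / 1.15081 ≈ 0.8689532.

0.86895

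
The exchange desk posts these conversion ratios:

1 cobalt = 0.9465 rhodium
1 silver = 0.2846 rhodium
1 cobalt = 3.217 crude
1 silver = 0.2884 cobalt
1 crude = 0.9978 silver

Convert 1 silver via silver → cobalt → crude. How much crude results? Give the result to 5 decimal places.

1 silver × 0.2884 = 0.2884 cobalt
0.2884 cobalt × 3.217 = 0.9277828 crude

0.92778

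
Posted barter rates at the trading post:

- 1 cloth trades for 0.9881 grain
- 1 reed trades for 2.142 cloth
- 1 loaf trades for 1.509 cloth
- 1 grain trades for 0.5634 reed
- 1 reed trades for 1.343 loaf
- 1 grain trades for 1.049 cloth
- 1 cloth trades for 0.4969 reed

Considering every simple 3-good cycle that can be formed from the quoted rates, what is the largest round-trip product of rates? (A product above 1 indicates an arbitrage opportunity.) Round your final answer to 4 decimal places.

1.1924

reed→cloth→grain→reed: 2.142 × 0.9881 × 0.5634 = 1.19244
reed→loaf→cloth→reed: 1.343 × 1.509 × 0.4969 = 1.00701
Maximum is reed→cloth→grain→reed at 1.1924; arbitrage exists.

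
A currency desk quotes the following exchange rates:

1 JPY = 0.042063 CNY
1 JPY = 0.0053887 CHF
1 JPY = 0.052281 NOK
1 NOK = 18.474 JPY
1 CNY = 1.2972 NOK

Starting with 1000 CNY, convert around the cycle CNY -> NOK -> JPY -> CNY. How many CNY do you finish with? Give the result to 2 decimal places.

1000 CNY × 1.2972 = 1297.2 NOK
1297.2 NOK × 18.474 = 23964.4728 JPY
23964.4728 JPY × 0.042063 = 1008.0176193864 CNY

1008.02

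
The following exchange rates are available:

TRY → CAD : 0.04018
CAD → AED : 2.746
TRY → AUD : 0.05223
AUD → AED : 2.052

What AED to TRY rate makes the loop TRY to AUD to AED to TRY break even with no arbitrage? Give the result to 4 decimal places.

Known legs of the cycle: 0.05223 × 2.052 = 0.10717596
For no arbitrage the full-cycle product must be 1, so the missing rate is 1 / 0.10717596 ≈ 9.330451.

9.3305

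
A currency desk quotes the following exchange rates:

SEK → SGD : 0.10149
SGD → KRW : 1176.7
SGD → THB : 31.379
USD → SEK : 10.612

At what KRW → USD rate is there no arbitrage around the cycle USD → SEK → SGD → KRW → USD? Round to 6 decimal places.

Known legs of the cycle: 10.612 × 0.10149 × 1176.7 = 1267.319879196
For no arbitrage the full-cycle product must be 1, so the missing rate is 1 / 1267.319879196 ≈ 0.00078907.

0.000789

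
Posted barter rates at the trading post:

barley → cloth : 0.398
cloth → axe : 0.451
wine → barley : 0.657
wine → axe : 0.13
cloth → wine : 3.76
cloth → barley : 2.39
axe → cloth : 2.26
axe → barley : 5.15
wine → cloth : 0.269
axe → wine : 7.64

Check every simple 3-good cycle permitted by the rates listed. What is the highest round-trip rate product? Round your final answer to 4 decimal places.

cloth→wine→axe→cloth: 3.76 × 0.13 × 2.26 = 1.10469
cloth→wine→barley→cloth: 3.76 × 0.657 × 0.398 = 0.98319
cloth→axe→wine→cloth: 0.451 × 7.64 × 0.269 = 0.92688
cloth→axe→barley→cloth: 0.451 × 5.15 × 0.398 = 0.92441
Maximum is cloth→wine→axe→cloth at 1.1047; arbitrage exists.

1.1047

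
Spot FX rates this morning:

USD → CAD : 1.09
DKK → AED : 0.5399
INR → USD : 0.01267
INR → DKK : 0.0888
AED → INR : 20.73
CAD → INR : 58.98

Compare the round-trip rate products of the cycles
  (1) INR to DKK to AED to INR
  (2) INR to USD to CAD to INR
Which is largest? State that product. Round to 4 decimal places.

(1) 0.0888 × 0.5399 × 20.73 = 0.99386
(2) 0.01267 × 1.09 × 58.98 = 0.81453
Highest is cycle (1) at 0.9939 (≤1, no arbitrage).

0.9939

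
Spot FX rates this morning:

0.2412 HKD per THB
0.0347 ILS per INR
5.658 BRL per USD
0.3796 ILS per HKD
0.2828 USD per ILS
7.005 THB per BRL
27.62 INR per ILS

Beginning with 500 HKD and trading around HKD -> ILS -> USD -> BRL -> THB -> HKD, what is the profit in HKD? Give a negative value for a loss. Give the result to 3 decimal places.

13.126

500 HKD × 0.3796 = 189.8 ILS
189.8 ILS × 0.2828 = 53.67544 USD
53.67544 USD × 5.658 = 303.69563952 BRL
303.69563952 BRL × 7.005 = 2127.3879548376 THB
2127.3879548376 THB × 0.2412 = 513.12597470682912 HKD
Net change: 513.12597470682912 − 500 = 13.12597470682912 HKD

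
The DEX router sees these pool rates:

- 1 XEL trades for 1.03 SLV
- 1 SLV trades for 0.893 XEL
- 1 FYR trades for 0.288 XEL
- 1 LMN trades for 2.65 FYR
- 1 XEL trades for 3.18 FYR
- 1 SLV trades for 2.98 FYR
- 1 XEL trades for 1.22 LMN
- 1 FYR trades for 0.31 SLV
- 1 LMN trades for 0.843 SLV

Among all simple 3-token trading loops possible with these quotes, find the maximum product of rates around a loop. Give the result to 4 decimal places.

0.9311

LMN→FYR→XEL→LMN: 2.65 × 0.288 × 1.22 = 0.93110
LMN→SLV→XEL→LMN: 0.843 × 0.893 × 1.22 = 0.91841
SLV→FYR→XEL→SLV: 2.98 × 0.288 × 1.03 = 0.88399
SLV→XEL→FYR→SLV: 0.893 × 3.18 × 0.31 = 0.88032
Maximum is LMN→FYR→XEL→LMN at 0.9311; no arbitrage — every cycle loses value.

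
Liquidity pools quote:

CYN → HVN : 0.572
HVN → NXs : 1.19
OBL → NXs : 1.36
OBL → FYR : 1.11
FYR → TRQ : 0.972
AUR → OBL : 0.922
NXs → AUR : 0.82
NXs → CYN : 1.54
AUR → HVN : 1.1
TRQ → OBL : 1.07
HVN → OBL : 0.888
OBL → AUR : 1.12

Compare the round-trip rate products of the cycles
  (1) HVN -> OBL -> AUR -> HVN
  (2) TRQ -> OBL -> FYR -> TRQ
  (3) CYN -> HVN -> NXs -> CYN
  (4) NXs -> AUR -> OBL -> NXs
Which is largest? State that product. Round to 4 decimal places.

(1) 0.888 × 1.12 × 1.1 = 1.09402
(2) 1.07 × 1.11 × 0.972 = 1.15444
(3) 0.572 × 1.19 × 1.54 = 1.04825
(4) 0.82 × 0.922 × 1.36 = 1.02821
Highest is cycle (2) at 1.1544 (>1, arbitrage).

1.1544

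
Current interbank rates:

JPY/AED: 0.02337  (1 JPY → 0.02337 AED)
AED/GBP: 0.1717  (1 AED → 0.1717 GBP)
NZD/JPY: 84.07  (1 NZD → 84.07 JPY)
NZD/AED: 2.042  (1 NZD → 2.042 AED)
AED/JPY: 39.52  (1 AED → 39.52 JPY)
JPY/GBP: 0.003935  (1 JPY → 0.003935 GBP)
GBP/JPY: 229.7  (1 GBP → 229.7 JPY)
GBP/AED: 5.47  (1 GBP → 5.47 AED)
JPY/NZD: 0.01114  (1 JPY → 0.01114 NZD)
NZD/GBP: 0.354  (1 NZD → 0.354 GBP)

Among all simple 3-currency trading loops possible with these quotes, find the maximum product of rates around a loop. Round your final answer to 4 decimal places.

AED→GBP→JPY→AED: 0.1717 × 229.7 × 0.02337 = 0.92170
NZD→GBP→JPY→NZD: 0.354 × 229.7 × 0.01114 = 0.90584
AED→JPY→NZD→AED: 39.52 × 0.01114 × 2.042 = 0.89900
AED→JPY→GBP→AED: 39.52 × 0.003935 × 5.47 = 0.85065
Maximum is AED→GBP→JPY→AED at 0.9217; no arbitrage — every cycle loses value.

0.9217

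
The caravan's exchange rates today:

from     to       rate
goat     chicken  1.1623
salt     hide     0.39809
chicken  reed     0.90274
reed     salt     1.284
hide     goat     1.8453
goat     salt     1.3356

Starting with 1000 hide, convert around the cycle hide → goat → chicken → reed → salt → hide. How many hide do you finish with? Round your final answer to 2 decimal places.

1000 hide × 1.8453 = 1845.3 goat
1845.3 goat × 1.1623 = 2144.79219 chicken
2144.79219 chicken × 0.90274 = 1936.1897016006 reed
1936.1897016006 reed × 1.284 = 2486.0675768551704 salt
2486.0675768551704 salt × 0.39809 = 989.678641670274784536 hide

989.68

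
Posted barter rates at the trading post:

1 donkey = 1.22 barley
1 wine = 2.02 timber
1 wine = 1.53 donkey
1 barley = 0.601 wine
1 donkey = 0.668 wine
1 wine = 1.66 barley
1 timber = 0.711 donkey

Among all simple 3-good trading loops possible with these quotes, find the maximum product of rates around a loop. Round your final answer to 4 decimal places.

1.1218

wine→donkey→barley→wine: 1.53 × 1.22 × 0.601 = 1.12183
wine→timber→donkey→wine: 2.02 × 0.711 × 0.668 = 0.95939
Maximum is wine→donkey→barley→wine at 1.1218; arbitrage exists.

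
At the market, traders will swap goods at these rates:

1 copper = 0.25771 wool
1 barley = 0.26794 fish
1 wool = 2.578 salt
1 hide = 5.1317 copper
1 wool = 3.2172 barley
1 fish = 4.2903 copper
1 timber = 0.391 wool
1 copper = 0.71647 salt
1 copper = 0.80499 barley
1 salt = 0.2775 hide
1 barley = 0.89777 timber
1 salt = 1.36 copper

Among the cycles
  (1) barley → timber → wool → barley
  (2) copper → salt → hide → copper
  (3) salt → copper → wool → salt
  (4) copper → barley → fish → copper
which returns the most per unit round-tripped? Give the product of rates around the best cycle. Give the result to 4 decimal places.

1.1293

(1) 0.89777 × 0.391 × 3.2172 = 1.12933
(2) 0.71647 × 0.2775 × 5.1317 = 1.02029
(3) 1.36 × 0.25771 × 2.578 = 0.90355
(4) 0.80499 × 0.26794 × 4.2903 = 0.92537
Highest is cycle (1) at 1.1293 (>1, arbitrage).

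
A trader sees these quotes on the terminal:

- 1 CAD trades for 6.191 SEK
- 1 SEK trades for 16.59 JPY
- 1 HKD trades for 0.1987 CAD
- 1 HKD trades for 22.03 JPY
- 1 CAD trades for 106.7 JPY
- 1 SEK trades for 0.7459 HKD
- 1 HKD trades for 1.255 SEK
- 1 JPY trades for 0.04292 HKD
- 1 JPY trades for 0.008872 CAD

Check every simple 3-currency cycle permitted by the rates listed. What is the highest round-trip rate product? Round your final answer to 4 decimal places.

HKD→CAD→SEK→HKD: 0.1987 × 6.191 × 0.7459 = 0.91757
JPY→CAD→SEK→JPY: 0.008872 × 6.191 × 16.59 = 0.91123
HKD→CAD→JPY→HKD: 0.1987 × 106.7 × 0.04292 = 0.90996
HKD→SEK→JPY→HKD: 1.255 × 16.59 × 0.04292 = 0.89361
Maximum is HKD→CAD→SEK→HKD at 0.9176; no arbitrage — every cycle loses value.

0.9176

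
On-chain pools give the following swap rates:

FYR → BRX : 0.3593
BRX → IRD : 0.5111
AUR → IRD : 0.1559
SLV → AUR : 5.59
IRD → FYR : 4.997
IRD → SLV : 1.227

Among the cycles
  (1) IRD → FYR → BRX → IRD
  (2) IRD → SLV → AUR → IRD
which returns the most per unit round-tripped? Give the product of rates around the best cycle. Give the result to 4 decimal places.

(1) 4.997 × 0.3593 × 0.5111 = 0.91764
(2) 1.227 × 5.59 × 0.1559 = 1.06931
Highest is cycle (2) at 1.0693 (>1, arbitrage).

1.0693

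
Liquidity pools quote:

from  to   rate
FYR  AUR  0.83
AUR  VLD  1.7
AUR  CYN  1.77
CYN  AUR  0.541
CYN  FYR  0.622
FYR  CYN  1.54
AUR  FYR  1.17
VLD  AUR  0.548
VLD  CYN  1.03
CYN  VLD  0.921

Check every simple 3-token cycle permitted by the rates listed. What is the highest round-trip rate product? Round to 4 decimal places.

0.9748

FYR→CYN→AUR→FYR: 1.54 × 0.541 × 1.17 = 0.97477
CYN→AUR→VLD→CYN: 0.541 × 1.7 × 1.03 = 0.94729
FYR→AUR→CYN→FYR: 0.83 × 1.77 × 0.622 = 0.91378
CYN→VLD→AUR→CYN: 0.921 × 0.548 × 1.77 = 0.89333
Maximum is FYR→CYN→AUR→FYR at 0.9748; no arbitrage — every cycle loses value.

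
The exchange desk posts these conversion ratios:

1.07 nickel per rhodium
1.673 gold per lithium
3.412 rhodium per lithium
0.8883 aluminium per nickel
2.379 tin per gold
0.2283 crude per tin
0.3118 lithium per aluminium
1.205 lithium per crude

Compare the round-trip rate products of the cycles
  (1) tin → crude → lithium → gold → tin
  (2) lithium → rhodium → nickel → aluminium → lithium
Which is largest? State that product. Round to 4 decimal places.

(1) 0.2283 × 1.205 × 1.673 × 2.379 = 1.09492
(2) 3.412 × 1.07 × 0.8883 × 0.3118 = 1.01118
Highest is cycle (1) at 1.0949 (>1, arbitrage).

1.0949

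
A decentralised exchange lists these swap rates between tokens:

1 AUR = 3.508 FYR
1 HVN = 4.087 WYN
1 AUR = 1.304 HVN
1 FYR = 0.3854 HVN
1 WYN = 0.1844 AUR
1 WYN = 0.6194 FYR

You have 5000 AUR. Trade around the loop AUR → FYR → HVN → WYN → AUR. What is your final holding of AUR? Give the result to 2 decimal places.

5094.56

5000 AUR × 3.508 = 17540 FYR
17540 FYR × 0.3854 = 6759.916 HVN
6759.916 HVN × 4.087 = 27627.776692 WYN
27627.776692 WYN × 0.1844 = 5094.5620220048 AUR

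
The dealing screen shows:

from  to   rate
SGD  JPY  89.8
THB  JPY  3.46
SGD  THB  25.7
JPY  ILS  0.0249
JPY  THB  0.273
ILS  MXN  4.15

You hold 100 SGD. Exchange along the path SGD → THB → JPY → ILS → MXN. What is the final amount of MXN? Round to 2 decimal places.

918.88

100 SGD × 25.7 = 2570 THB
2570 THB × 3.46 = 8892.2 JPY
8892.2 JPY × 0.0249 = 221.41578 ILS
221.41578 ILS × 4.15 = 918.875487 MXN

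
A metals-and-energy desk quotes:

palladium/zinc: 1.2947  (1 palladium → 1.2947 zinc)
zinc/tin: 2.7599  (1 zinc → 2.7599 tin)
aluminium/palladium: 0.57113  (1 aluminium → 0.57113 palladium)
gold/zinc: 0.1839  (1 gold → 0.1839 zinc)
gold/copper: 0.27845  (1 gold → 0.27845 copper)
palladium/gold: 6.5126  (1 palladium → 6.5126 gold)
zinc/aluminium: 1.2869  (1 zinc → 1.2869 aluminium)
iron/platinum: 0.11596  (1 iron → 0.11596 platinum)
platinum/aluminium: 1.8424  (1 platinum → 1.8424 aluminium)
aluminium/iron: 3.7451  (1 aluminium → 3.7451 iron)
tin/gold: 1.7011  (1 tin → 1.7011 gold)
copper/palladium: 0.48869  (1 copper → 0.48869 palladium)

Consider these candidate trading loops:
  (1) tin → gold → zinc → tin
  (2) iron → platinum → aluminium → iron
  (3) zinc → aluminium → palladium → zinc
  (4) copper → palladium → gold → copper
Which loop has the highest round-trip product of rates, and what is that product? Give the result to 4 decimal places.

0.9516

(1) 1.7011 × 0.1839 × 2.7599 = 0.86339
(2) 0.11596 × 1.8424 × 3.7451 = 0.80012
(3) 1.2869 × 0.57113 × 1.2947 = 0.95159
(4) 0.48869 × 6.5126 × 0.27845 = 0.88621
Highest is cycle (3) at 0.9516 (≤1, no arbitrage).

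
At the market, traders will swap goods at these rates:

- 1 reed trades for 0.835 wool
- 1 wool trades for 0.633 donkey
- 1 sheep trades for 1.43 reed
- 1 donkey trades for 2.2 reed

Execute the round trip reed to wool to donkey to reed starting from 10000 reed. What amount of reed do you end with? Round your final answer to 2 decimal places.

11628.21

10000 reed × 0.835 = 8350 wool
8350 wool × 0.633 = 5285.55 donkey
5285.55 donkey × 2.2 = 11628.21 reed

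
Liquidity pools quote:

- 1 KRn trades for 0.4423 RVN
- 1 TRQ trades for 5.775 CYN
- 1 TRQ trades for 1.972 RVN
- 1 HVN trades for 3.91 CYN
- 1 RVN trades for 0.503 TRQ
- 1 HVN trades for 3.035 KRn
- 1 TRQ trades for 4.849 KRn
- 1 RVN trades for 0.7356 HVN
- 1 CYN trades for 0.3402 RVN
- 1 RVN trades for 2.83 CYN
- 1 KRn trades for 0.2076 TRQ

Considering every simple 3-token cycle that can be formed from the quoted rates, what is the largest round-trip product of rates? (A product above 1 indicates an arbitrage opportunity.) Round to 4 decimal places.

1.0788

RVN→TRQ→KRn→RVN: 0.503 × 4.849 × 0.4423 = 1.07879
RVN→TRQ→CYN→RVN: 0.503 × 5.775 × 0.3402 = 0.98822
RVN→HVN→KRn→RVN: 0.7356 × 3.035 × 0.4423 = 0.98746
RVN→HVN→CYN→RVN: 0.7356 × 3.91 × 0.3402 = 0.97848
Maximum is RVN→TRQ→KRn→RVN at 1.0788; arbitrage exists.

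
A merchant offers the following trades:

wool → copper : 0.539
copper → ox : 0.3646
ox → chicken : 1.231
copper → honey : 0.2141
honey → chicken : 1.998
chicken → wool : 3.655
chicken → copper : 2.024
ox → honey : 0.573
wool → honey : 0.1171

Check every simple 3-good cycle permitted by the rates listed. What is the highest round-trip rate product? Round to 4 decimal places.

copper→ox→chicken→copper: 0.3646 × 1.231 × 2.024 = 0.90842
copper→honey→chicken→copper: 0.2141 × 1.998 × 2.024 = 0.86581
wool→honey→chicken→wool: 0.1171 × 1.998 × 3.655 = 0.85514
Maximum is copper→ox→chicken→copper at 0.9084; no arbitrage — every cycle loses value.

0.9084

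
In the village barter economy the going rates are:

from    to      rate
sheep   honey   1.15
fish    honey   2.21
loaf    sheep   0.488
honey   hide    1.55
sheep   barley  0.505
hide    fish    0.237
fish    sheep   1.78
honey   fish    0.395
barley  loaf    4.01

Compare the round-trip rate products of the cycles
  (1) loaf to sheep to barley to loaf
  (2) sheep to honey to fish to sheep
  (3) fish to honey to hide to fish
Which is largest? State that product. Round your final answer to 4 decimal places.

0.9882

(1) 0.488 × 0.505 × 4.01 = 0.98822
(2) 1.15 × 0.395 × 1.78 = 0.80857
(3) 2.21 × 1.55 × 0.237 = 0.81184
Highest is cycle (1) at 0.9882 (≤1, no arbitrage).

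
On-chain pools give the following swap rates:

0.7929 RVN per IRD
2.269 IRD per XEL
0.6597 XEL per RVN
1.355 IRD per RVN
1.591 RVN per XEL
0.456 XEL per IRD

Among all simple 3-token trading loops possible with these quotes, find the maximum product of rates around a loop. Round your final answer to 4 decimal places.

1.1869

XEL→IRD→RVN→XEL: 2.269 × 0.7929 × 0.6597 = 1.18686
XEL→RVN→IRD→XEL: 1.591 × 1.355 × 0.456 = 0.98305
Maximum is XEL→IRD→RVN→XEL at 1.1869; arbitrage exists.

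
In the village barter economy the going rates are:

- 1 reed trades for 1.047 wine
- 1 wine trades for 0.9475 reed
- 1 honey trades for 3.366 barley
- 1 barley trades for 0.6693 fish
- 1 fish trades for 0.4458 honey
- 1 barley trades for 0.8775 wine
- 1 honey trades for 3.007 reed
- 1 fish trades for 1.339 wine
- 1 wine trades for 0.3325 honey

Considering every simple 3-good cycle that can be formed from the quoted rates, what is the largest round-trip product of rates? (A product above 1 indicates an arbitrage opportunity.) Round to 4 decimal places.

honey→reed→wine→honey: 3.007 × 1.047 × 0.3325 = 1.04682
barley→fish→honey→barley: 0.6693 × 0.4458 × 3.366 = 1.00433
barley→wine→honey→barley: 0.8775 × 0.3325 × 3.366 = 0.98209
Maximum is honey→reed→wine→honey at 1.0468; arbitrage exists.

1.0468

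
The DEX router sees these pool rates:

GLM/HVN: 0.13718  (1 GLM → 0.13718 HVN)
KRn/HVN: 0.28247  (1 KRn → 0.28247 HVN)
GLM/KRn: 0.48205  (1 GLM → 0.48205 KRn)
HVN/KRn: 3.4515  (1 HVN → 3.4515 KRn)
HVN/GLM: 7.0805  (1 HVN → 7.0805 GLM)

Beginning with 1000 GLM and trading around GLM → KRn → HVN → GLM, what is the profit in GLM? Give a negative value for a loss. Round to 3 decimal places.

-35.886

1000 GLM × 0.48205 = 482.05 KRn
482.05 KRn × 0.28247 = 136.1646635 HVN
136.1646635 HVN × 7.0805 = 964.11389991175 GLM
Net change: 964.11389991175 − 1000 = -35.88610008825 GLM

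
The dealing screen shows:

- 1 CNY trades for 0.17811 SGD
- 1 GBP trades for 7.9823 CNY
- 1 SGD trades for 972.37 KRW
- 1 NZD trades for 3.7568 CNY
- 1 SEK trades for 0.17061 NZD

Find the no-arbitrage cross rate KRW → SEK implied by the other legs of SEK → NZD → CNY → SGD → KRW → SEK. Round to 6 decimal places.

0.009009

Known legs of the cycle: 0.17061 × 3.7568 × 0.17811 × 972.37 = 111.0049672875587136
For no arbitrage the full-cycle product must be 1, so the missing rate is 1 / 111.0049672875587136 ≈ 0.00900861.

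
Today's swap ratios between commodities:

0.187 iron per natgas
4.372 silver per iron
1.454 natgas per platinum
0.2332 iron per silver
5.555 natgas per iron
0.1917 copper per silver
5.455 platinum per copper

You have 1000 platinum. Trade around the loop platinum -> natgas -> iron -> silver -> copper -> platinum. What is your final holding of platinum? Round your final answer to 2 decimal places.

1000 platinum × 1.454 = 1454 natgas
1454 natgas × 0.187 = 271.898 iron
271.898 iron × 4.372 = 1188.738056 silver
1188.738056 silver × 0.1917 = 227.8810853352 copper
227.8810853352 copper × 5.455 = 1243.091320503516 platinum

1243.09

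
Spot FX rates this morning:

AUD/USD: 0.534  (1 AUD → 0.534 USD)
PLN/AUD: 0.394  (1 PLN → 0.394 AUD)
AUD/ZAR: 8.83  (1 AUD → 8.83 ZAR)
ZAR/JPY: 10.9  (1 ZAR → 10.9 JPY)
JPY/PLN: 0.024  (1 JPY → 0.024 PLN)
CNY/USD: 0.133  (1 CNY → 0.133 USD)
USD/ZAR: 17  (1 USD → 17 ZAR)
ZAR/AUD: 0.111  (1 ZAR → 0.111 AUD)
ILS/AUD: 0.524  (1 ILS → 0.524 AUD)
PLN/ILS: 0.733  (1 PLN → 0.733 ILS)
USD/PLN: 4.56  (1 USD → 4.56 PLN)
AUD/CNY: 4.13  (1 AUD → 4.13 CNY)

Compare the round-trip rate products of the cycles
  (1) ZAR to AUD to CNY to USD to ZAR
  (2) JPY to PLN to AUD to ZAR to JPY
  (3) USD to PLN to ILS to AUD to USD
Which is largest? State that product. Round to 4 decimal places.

(1) 0.111 × 4.13 × 0.133 × 17 = 1.03651
(2) 0.024 × 0.394 × 8.83 × 10.9 = 0.91011
(3) 4.56 × 0.733 × 0.524 × 0.534 = 0.93528
Highest is cycle (1) at 1.0365 (>1, arbitrage).

1.0365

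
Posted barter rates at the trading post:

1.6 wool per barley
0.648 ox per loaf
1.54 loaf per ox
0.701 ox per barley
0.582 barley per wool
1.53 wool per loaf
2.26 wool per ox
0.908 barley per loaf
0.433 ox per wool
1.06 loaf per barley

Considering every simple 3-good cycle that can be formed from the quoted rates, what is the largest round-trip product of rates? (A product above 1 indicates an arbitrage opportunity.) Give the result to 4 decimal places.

1.0202

loaf→wool→ox→loaf: 1.53 × 0.433 × 1.54 = 1.02023
barley→ox→loaf→barley: 0.701 × 1.54 × 0.908 = 0.98022
barley→loaf→wool→barley: 1.06 × 1.53 × 0.582 = 0.94389
barley→ox→wool→barley: 0.701 × 2.26 × 0.582 = 0.92204
Maximum is loaf→wool→ox→loaf at 1.0202; arbitrage exists.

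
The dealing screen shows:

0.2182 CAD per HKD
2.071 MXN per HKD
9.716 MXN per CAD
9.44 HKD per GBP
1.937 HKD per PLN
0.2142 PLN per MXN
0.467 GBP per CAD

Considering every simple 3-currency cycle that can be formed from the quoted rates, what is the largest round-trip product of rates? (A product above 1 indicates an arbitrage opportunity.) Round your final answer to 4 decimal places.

0.9619

HKD→CAD→GBP→HKD: 0.2182 × 0.467 × 9.44 = 0.96193
MXN→PLN→HKD→MXN: 0.2142 × 1.937 × 2.071 = 0.85927
Maximum is HKD→CAD→GBP→HKD at 0.9619; no arbitrage — every cycle loses value.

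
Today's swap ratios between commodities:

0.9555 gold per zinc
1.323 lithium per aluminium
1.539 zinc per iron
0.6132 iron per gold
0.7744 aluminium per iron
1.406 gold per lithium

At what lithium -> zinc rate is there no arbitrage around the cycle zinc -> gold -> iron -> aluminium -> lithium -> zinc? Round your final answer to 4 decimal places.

Known legs of the cycle: 0.9555 × 0.6132 × 0.7744 × 1.323 = 0.60028573917312
For no arbitrage the full-cycle product must be 1, so the missing rate is 1 / 0.60028573917312 ≈ 1.665873.

1.6659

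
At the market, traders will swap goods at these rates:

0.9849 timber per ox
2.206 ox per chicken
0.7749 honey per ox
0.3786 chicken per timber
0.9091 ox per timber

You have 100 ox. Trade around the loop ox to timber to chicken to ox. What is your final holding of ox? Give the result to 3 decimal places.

100 ox × 0.9849 = 98.49 timber
98.49 timber × 0.3786 = 37.288314 chicken
37.288314 chicken × 2.206 = 82.258020684 ox

82.258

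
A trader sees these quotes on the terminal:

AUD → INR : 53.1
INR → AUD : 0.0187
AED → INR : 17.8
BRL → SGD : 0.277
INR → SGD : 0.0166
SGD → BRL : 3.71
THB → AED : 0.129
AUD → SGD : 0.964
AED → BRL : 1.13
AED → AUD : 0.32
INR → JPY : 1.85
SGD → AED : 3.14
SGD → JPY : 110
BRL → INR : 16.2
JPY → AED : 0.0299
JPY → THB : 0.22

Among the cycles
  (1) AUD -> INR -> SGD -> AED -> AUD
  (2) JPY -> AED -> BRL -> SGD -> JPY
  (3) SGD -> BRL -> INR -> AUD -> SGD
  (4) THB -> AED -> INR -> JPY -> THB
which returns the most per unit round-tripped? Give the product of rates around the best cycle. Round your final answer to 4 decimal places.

(1) 53.1 × 0.0166 × 3.14 × 0.32 = 0.88569
(2) 0.0299 × 1.13 × 0.277 × 110 = 1.02949
(3) 3.71 × 16.2 × 0.0187 × 0.964 = 1.08345
(4) 0.129 × 17.8 × 1.85 × 0.22 = 0.93455
Highest is cycle (3) at 1.0834 (>1, arbitrage).

1.0834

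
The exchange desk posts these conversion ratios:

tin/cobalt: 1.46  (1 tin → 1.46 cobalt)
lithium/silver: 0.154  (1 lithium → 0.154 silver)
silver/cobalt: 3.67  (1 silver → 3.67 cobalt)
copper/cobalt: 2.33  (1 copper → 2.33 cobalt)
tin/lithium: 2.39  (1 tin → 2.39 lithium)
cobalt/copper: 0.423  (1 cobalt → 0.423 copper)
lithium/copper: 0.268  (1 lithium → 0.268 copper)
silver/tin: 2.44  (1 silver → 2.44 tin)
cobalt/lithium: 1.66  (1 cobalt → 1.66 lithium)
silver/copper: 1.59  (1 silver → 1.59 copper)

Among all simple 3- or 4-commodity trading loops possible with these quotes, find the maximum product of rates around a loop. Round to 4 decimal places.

copper→cobalt→lithium→copper: 2.33 × 1.66 × 0.268 = 1.03657
copper→cobalt→lithium→silver→copper: 2.33 × 1.66 × 0.154 × 1.59 = 0.94707
lithium→silver→cobalt→lithium: 0.154 × 3.67 × 1.66 = 0.93820
tin→cobalt→lithium→silver→tin: 1.46 × 1.66 × 0.154 × 2.44 = 0.91069
tin→lithium→silver→tin: 2.39 × 0.154 × 2.44 = 0.89807
Maximum is copper→cobalt→lithium→copper at 1.0366; arbitrage exists.

1.0366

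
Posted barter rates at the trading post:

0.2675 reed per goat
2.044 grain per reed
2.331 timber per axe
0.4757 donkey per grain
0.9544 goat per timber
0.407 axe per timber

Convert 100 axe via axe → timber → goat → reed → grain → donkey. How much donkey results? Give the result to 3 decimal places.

100 axe × 2.331 = 233.1 timber
233.1 timber × 0.9544 = 222.47064 goat
222.47064 goat × 0.2675 = 59.5108962 reed
59.5108962 reed × 2.044 = 121.6402718328 grain
121.6402718328 grain × 0.4757 = 57.86427731086296 donkey

57.864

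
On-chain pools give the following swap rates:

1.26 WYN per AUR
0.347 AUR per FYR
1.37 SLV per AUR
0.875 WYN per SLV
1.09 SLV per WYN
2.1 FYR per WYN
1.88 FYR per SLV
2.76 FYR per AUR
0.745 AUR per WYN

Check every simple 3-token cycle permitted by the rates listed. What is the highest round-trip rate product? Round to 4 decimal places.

0.9182

WYN→FYR→AUR→WYN: 2.1 × 0.347 × 1.26 = 0.91816
SLV→FYR→AUR→SLV: 1.88 × 0.347 × 1.37 = 0.89373
SLV→WYN→AUR→SLV: 0.875 × 0.745 × 1.37 = 0.89307
Maximum is WYN→FYR→AUR→WYN at 0.9182; no arbitrage — every cycle loses value.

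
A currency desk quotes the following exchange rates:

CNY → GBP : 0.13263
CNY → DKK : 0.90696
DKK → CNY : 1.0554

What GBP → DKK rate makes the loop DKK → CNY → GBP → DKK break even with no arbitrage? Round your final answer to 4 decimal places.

7.1440

Known legs of the cycle: 1.0554 × 0.13263 = 0.139977702
For no arbitrage the full-cycle product must be 1, so the missing rate is 1 / 0.139977702 ≈ 7.143995.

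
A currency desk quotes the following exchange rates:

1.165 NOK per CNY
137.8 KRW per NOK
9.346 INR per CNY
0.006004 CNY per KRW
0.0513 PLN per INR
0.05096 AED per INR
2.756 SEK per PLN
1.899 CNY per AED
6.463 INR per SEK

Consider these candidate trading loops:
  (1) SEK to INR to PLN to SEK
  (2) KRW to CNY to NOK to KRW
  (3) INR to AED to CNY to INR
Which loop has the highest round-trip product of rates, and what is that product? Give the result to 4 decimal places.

0.9639

(1) 6.463 × 0.0513 × 2.756 = 0.91376
(2) 0.006004 × 1.165 × 137.8 = 0.96386
(3) 0.05096 × 1.899 × 9.346 = 0.90444
Highest is cycle (2) at 0.9639 (≤1, no arbitrage).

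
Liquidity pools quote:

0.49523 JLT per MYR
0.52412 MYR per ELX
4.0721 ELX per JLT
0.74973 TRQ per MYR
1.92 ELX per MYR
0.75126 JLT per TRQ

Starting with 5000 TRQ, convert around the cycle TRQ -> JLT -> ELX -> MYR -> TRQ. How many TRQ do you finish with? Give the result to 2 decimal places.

5000 TRQ × 0.75126 = 3756.3 JLT
3756.3 JLT × 4.0721 = 15296.02923 ELX
15296.02923 ELX × 0.52412 = 8016.9548400276 MYR
8016.9548400276 MYR × 0.74973 = 6010.551552213892548 TRQ

6010.55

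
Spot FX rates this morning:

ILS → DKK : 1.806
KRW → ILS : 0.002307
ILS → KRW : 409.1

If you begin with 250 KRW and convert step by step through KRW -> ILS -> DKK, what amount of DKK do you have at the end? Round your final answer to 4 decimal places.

250 KRW × 0.002307 = 0.57675 ILS
0.57675 ILS × 1.806 = 1.0416105 DKK

1.0416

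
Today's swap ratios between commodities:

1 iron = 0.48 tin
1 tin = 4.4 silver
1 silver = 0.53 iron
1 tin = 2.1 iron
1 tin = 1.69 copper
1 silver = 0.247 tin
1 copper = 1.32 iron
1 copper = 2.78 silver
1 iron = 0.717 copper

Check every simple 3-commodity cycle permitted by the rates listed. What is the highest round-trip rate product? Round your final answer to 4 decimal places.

1.1605

copper→silver→tin→copper: 2.78 × 0.247 × 1.69 = 1.16046
tin→silver→iron→tin: 4.4 × 0.53 × 0.48 = 1.11936
copper→iron→tin→copper: 1.32 × 0.48 × 1.69 = 1.07078
copper→silver→iron→copper: 2.78 × 0.53 × 0.717 = 1.05643
Maximum is copper→silver→tin→copper at 1.1605; arbitrage exists.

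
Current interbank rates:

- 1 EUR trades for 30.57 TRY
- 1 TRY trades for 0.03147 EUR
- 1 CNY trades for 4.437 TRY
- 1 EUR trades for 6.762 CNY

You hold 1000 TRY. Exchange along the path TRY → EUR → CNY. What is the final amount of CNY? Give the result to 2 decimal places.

1000 TRY × 0.03147 = 31.47 EUR
31.47 EUR × 6.762 = 212.80014 CNY

212.80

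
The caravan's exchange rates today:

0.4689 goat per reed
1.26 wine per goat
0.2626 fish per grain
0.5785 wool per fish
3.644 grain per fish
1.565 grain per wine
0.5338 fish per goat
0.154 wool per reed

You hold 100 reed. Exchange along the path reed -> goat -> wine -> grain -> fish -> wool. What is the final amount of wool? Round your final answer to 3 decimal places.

100 reed × 0.4689 = 46.89 goat
46.89 goat × 1.26 = 59.0814 wine
59.0814 wine × 1.565 = 92.462391 grain
92.462391 grain × 0.2626 = 24.2806238766 fish
24.2806238766 fish × 0.5785 = 14.0463409126131 wool

14.046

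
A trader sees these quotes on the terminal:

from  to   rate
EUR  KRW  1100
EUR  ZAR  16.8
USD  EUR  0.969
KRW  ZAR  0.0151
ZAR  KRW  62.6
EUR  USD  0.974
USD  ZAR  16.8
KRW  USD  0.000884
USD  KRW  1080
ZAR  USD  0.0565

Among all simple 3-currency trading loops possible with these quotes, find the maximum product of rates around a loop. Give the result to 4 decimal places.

0.9423

EUR→KRW→USD→EUR: 1100 × 0.000884 × 0.969 = 0.94226
KRW→USD→ZAR→KRW: 0.000884 × 16.8 × 62.6 = 0.92969
KRW→ZAR→USD→KRW: 0.0151 × 0.0565 × 1080 = 0.92140
EUR→ZAR→USD→EUR: 16.8 × 0.0565 × 0.969 = 0.91977
Maximum is EUR→KRW→USD→EUR at 0.9423; no arbitrage — every cycle loses value.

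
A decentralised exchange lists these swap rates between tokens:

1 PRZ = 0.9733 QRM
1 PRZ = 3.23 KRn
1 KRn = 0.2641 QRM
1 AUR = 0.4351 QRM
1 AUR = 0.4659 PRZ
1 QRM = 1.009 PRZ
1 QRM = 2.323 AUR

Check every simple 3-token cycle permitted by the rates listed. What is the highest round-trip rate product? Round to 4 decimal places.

1.0534

PRZ→QRM→AUR→PRZ: 0.9733 × 2.323 × 0.4659 = 1.05339
PRZ→KRn→QRM→PRZ: 3.23 × 0.2641 × 1.009 = 0.86072
Maximum is PRZ→QRM→AUR→PRZ at 1.0534; arbitrage exists.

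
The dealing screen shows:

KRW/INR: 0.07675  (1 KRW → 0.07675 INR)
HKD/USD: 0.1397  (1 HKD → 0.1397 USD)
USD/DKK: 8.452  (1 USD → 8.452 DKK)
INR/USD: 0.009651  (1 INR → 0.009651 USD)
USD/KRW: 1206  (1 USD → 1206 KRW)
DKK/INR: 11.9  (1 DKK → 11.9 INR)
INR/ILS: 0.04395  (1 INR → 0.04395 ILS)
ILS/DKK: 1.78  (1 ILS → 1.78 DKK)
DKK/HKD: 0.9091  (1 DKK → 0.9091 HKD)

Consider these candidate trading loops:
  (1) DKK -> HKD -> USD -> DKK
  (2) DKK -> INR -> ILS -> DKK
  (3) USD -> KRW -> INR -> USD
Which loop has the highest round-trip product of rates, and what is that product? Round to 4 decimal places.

1.0734

(1) 0.9091 × 0.1397 × 8.452 = 1.07341
(2) 11.9 × 0.04395 × 1.78 = 0.93095
(3) 1206 × 0.07675 × 0.009651 = 0.89330
Highest is cycle (1) at 1.0734 (>1, arbitrage).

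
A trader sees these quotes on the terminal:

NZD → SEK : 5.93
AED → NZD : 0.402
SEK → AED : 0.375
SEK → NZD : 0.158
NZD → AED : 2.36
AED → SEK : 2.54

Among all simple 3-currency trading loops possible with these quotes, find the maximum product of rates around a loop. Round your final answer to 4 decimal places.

SEK→NZD→AED→SEK: 0.158 × 2.36 × 2.54 = 0.94712
SEK→AED→NZD→SEK: 0.375 × 0.402 × 5.93 = 0.89395
Maximum is SEK→NZD→AED→SEK at 0.9471; no arbitrage — every cycle loses value.

0.9471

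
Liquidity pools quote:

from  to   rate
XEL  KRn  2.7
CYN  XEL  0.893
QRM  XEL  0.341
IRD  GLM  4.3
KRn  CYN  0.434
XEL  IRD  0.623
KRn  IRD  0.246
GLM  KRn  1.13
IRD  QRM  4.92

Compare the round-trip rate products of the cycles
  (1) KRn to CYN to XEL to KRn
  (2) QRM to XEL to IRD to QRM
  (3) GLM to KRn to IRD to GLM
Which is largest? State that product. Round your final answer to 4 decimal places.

(1) 0.434 × 0.893 × 2.7 = 1.04642
(2) 0.341 × 0.623 × 4.92 = 1.04522
(3) 1.13 × 0.246 × 4.3 = 1.19531
Highest is cycle (3) at 1.1953 (>1, arbitrage).

1.1953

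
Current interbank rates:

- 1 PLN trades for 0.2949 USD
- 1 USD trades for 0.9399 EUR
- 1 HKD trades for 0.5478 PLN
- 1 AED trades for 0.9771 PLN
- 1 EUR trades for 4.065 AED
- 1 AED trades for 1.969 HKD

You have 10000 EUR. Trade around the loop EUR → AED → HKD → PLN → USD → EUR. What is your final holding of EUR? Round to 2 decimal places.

10000 EUR × 4.065 = 40650 AED
40650 AED × 1.969 = 80039.85 HKD
80039.85 HKD × 0.5478 = 43845.82983 PLN
43845.82983 PLN × 0.2949 = 12930.135216867 USD
12930.135216867 USD × 0.9399 = 12153.0340903332933 EUR

12153.03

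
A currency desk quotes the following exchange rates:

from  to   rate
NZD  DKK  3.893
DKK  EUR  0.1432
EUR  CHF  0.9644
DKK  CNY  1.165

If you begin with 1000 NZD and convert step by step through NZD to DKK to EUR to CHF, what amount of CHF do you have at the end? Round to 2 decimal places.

1000 NZD × 3.893 = 3893 DKK
3893 DKK × 0.1432 = 557.4776 EUR
557.4776 EUR × 0.9644 = 537.63139744 CHF

537.63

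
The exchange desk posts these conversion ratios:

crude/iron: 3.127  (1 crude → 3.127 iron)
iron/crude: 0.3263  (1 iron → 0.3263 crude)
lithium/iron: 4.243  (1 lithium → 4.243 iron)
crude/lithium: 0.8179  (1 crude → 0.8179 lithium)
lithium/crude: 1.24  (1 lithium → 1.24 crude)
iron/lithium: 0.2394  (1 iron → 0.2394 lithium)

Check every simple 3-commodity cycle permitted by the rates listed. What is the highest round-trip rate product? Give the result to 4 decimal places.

1.1324

lithium→iron→crude→lithium: 4.243 × 0.3263 × 0.8179 = 1.13238
lithium→crude→iron→lithium: 1.24 × 3.127 × 0.2394 = 0.92827
Maximum is lithium→iron→crude→lithium at 1.1324; arbitrage exists.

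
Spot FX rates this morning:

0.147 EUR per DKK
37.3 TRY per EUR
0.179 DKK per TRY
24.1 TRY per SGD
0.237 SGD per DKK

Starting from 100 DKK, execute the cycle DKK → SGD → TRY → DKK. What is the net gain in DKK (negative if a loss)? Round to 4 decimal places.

2.2394

100 DKK × 0.237 = 23.7 SGD
23.7 SGD × 24.1 = 571.17 TRY
571.17 TRY × 0.179 = 102.23943 DKK
Net change: 102.23943 − 100 = 2.23943 DKK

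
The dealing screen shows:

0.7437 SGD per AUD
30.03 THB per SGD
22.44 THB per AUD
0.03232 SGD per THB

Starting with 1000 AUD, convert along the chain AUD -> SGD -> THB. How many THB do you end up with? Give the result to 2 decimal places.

1000 AUD × 0.7437 = 743.7 SGD
743.7 SGD × 30.03 = 22333.311 THB

22333.31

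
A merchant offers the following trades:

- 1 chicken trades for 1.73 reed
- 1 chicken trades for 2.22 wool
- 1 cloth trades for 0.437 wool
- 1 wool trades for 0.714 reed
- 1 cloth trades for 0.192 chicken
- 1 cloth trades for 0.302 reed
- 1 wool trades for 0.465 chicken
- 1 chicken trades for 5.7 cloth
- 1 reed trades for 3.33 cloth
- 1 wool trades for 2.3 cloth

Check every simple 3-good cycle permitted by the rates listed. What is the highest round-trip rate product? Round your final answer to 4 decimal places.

wool→chicken→cloth→wool: 0.465 × 5.7 × 0.437 = 1.15827
cloth→chicken→reed→cloth: 0.192 × 1.73 × 3.33 = 1.10609
wool→reed→cloth→wool: 0.714 × 3.33 × 0.437 = 1.03902
wool→cloth→chicken→wool: 2.3 × 0.192 × 2.22 = 0.98035
Maximum is wool→chicken→cloth→wool at 1.1583; arbitrage exists.

1.1583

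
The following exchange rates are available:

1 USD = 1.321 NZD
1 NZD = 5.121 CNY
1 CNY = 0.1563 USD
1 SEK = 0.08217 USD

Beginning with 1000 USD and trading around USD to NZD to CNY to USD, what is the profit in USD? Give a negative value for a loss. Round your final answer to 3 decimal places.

57.345

1000 USD × 1.321 = 1321 NZD
1321 NZD × 5.121 = 6764.841 CNY
6764.841 CNY × 0.1563 = 1057.3446483 USD
Net change: 1057.3446483 − 1000 = 57.3446483 USD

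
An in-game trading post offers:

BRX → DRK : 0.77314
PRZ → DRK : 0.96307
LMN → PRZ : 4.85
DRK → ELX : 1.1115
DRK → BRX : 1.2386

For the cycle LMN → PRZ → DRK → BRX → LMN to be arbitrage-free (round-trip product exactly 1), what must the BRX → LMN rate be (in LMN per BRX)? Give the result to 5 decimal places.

0.17285

Known legs of the cycle: 4.85 × 0.96307 × 1.2386 = 5.7853637347
For no arbitrage the full-cycle product must be 1, so the missing rate is 1 / 5.7853637347 ≈ 0.1728500.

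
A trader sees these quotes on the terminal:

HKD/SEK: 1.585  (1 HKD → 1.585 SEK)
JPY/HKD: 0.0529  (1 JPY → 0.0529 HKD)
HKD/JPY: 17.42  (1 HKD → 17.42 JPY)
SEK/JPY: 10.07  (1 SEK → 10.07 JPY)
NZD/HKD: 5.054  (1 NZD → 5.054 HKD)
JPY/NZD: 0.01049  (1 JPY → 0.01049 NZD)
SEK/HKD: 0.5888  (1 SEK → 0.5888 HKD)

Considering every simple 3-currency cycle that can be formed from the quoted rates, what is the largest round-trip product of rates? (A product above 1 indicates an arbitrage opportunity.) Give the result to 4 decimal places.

0.9235

JPY→NZD→HKD→JPY: 0.01049 × 5.054 × 17.42 = 0.92355
SEK→JPY→HKD→SEK: 10.07 × 0.0529 × 1.585 = 0.84433
Maximum is JPY→NZD→HKD→JPY at 0.9235; no arbitrage — every cycle loses value.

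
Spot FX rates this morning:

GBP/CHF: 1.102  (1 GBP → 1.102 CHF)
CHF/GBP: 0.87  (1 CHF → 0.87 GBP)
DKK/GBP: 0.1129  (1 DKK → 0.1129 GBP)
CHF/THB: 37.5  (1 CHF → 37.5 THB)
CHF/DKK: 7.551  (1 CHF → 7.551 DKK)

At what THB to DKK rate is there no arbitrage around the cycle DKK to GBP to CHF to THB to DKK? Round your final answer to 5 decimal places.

Known legs of the cycle: 0.1129 × 1.102 × 37.5 = 4.6655925
For no arbitrage the full-cycle product must be 1, so the missing rate is 1 / 4.6655925 ≈ 0.2143350.

0.21434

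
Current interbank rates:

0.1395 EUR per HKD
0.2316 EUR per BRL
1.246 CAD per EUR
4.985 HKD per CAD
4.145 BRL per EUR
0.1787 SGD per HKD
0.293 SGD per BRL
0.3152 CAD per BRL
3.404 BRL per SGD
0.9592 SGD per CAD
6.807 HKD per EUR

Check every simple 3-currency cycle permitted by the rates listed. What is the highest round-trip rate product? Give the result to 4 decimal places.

1.0292

CAD→SGD→BRL→CAD: 0.9592 × 3.404 × 0.3152 = 1.02916
HKD→EUR→CAD→HKD: 0.1395 × 1.246 × 4.985 = 0.86648
Maximum is CAD→SGD→BRL→CAD at 1.0292; arbitrage exists.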